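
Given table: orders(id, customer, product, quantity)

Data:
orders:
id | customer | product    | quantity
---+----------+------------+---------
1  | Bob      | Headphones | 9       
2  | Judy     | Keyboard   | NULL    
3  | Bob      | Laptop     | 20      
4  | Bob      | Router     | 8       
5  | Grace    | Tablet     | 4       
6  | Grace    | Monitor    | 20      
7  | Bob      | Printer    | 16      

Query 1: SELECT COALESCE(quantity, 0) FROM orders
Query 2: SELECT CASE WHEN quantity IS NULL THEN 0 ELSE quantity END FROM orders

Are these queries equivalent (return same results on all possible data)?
Yes, equivalent

Both queries return: [(0,), (4,), (8,), (9,), (16,), (20,), (20,)]

Reason: COALESCE vs CASE for NULL handling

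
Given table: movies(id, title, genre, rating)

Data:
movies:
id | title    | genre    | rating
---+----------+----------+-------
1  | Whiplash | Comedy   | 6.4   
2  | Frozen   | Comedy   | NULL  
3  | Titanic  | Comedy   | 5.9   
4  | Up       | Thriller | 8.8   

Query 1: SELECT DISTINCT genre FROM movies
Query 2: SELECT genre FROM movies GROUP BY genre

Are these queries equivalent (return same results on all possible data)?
Yes, equivalent

Both queries return: [('Comedy',), ('Thriller',)]

Reason: Both get unique genres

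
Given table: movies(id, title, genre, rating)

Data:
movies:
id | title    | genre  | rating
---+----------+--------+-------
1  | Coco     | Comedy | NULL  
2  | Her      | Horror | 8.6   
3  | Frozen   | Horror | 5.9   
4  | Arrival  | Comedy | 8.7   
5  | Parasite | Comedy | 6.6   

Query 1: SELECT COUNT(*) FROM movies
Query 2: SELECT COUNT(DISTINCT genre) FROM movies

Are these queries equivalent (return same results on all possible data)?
No, not equivalent

Query 1 returns: [(5,)]
Query 2 returns: [(2,)]

Reason: COUNT(*) counts rows, COUNT(DISTINCT genre) counts unique genres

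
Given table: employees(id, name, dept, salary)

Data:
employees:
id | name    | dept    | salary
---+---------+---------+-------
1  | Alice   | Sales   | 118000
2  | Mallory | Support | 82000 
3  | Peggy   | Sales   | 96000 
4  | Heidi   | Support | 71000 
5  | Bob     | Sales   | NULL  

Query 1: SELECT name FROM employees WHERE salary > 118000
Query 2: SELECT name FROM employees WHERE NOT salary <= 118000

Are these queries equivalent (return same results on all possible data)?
Yes, equivalent

Both queries return: []

Reason: Both filter salary > 118000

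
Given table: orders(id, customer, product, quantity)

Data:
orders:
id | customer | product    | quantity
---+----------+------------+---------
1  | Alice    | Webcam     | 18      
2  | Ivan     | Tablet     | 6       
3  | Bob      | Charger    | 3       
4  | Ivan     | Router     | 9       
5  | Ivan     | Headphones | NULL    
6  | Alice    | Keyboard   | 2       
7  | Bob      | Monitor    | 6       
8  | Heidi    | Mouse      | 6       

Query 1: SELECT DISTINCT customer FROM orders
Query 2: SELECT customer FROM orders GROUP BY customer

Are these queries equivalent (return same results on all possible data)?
Yes, equivalent

Both queries return: [('Alice',), ('Bob',), ('Heidi',), ('Ivan',)]

Reason: Both get unique customers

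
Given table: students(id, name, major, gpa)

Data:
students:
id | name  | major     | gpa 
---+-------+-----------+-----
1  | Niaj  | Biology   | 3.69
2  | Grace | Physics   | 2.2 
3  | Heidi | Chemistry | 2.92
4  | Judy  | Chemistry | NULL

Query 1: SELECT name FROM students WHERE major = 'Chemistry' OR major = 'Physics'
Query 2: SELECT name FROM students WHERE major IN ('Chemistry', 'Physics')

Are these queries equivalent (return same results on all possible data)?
Yes, equivalent

Both queries return: [('Grace',), ('Heidi',), ('Judy',)]

Reason: OR vs IN are equivalent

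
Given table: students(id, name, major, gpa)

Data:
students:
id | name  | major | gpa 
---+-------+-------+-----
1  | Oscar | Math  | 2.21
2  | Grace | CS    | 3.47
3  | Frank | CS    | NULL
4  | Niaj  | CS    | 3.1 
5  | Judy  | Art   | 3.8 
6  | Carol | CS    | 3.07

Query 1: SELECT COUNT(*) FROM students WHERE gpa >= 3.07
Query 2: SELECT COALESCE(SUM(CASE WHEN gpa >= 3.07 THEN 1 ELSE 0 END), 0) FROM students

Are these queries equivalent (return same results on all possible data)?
Yes, equivalent

Both queries return: [(4,)]

Reason: COUNT with WHERE vs conditional SUM (COALESCE handles empty-table NULL)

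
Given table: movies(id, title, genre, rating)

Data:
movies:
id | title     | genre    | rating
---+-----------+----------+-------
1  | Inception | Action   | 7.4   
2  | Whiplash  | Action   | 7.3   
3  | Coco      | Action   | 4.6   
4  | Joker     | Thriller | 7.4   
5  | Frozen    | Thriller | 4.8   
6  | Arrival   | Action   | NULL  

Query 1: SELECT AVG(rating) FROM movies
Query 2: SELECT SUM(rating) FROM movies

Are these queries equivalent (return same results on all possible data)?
No, not equivalent

Query 1 returns: [(6.3,)]
Query 2 returns: [(31.5,)]

Reason: AVG vs SUM give different aggregate values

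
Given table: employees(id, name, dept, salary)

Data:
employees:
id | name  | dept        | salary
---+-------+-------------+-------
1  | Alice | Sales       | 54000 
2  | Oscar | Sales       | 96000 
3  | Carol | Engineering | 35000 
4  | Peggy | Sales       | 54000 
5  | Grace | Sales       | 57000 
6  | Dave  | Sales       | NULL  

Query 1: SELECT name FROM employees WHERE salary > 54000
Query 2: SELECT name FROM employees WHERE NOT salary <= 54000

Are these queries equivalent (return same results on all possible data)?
Yes, equivalent

Both queries return: [('Grace',), ('Oscar',)]

Reason: Both filter salary > 54000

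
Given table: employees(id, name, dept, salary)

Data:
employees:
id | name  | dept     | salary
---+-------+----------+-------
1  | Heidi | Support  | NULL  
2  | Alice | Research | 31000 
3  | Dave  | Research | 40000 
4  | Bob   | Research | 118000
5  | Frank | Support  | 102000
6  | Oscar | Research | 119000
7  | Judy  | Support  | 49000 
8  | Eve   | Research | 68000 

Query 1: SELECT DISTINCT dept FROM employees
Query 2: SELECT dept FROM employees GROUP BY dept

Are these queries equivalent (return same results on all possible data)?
Yes, equivalent

Both queries return: [('Research',), ('Support',)]

Reason: Both get unique depts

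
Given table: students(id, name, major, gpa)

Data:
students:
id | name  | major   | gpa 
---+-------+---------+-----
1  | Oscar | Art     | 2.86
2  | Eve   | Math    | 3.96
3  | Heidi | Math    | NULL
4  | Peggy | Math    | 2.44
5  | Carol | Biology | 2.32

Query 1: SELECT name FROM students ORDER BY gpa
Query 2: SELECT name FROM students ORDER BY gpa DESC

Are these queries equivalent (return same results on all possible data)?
No, not equivalent

Query 1 returns: [('Heidi',), ('Carol',), ('Peggy',), ('Oscar',), ('Eve',)]
Query 2 returns: [('Eve',), ('Oscar',), ('Peggy',), ('Carol',), ('Heidi',)]

Reason: ASC vs DESC gives opposite ordering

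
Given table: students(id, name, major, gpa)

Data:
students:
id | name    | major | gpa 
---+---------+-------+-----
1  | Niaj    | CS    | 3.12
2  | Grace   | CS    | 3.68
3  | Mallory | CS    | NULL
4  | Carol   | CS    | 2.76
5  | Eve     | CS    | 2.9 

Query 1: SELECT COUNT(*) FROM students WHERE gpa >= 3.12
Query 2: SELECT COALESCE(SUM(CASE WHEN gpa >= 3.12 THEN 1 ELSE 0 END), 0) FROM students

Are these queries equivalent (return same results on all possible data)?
Yes, equivalent

Both queries return: [(2,)]

Reason: COUNT with WHERE vs conditional SUM (COALESCE handles empty-table NULL)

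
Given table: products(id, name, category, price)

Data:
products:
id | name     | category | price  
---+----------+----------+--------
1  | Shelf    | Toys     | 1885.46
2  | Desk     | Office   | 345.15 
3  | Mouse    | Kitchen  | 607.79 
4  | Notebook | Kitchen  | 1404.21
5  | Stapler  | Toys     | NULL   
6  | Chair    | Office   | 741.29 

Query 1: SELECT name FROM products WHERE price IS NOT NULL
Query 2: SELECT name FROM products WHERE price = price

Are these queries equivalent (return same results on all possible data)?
Yes, equivalent

Both queries return: [('Chair',), ('Desk',), ('Mouse',), ('Notebook',), ('Shelf',)]

Reason: IS NOT NULL vs self-equality (both exclude NULLs)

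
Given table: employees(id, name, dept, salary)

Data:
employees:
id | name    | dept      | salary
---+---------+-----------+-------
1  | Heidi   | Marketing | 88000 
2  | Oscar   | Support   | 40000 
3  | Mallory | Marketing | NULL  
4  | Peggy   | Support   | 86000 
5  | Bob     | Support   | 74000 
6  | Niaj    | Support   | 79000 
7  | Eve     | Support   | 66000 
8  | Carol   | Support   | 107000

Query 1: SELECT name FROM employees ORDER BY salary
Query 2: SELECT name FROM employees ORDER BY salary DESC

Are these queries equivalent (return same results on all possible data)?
No, not equivalent

Query 1 returns: [('Mallory',), ('Oscar',), ('Eve',), ('Bob',), ('Niaj',), ('Peggy',), ('Heidi',), ('Carol',)]
Query 2 returns: [('Carol',), ('Heidi',), ('Peggy',), ('Niaj',), ('Bob',), ('Eve',), ('Oscar',), ('Mallory',)]

Reason: ASC vs DESC gives opposite ordering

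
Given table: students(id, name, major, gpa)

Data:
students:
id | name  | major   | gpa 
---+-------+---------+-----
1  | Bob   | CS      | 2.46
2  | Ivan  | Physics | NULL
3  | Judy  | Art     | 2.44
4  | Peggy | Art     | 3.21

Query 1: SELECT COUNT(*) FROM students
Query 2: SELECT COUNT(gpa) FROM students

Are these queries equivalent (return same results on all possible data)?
No, not equivalent

Query 1 returns: [(4,)]
Query 2 returns: [(3,)]

Reason: COUNT(*) includes NULLs, COUNT(column) excludes them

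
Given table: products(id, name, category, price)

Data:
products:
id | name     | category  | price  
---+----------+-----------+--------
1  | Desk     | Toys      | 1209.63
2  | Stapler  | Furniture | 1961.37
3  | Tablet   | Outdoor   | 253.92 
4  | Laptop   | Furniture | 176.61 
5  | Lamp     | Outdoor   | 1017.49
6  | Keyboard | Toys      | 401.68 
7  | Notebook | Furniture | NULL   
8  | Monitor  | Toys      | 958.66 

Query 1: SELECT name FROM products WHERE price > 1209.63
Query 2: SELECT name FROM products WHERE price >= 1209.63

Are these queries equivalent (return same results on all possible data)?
No, not equivalent

Query 1 returns: [('Stapler',)]
Query 2 returns: [('Desk',), ('Stapler',)]

Reason: > vs >= gives different results when price = 1209.63 exists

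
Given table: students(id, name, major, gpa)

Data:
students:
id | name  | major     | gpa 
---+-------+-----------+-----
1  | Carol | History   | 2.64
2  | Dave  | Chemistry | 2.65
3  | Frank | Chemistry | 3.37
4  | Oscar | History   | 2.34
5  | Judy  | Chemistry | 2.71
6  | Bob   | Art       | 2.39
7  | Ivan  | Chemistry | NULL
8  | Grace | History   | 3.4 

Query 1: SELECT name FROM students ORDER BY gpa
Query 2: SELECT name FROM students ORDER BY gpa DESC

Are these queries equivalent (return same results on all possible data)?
No, not equivalent

Query 1 returns: [('Ivan',), ('Oscar',), ('Bob',), ('Carol',), ('Dave',), ('Judy',), ('Frank',), ('Grace',)]
Query 2 returns: [('Grace',), ('Frank',), ('Judy',), ('Dave',), ('Carol',), ('Bob',), ('Oscar',), ('Ivan',)]

Reason: ASC vs DESC gives opposite ordering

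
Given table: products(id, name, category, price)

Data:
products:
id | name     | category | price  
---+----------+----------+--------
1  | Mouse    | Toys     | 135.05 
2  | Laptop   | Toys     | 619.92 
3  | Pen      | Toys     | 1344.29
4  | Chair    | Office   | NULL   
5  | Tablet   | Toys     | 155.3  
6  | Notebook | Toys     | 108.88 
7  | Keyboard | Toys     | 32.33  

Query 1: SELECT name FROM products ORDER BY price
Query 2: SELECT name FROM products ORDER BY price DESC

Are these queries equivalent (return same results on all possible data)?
No, not equivalent

Query 1 returns: [('Chair',), ('Keyboard',), ('Notebook',), ('Mouse',), ('Tablet',), ('Laptop',), ('Pen',)]
Query 2 returns: [('Pen',), ('Laptop',), ('Tablet',), ('Mouse',), ('Notebook',), ('Keyboard',), ('Chair',)]

Reason: ASC vs DESC gives opposite ordering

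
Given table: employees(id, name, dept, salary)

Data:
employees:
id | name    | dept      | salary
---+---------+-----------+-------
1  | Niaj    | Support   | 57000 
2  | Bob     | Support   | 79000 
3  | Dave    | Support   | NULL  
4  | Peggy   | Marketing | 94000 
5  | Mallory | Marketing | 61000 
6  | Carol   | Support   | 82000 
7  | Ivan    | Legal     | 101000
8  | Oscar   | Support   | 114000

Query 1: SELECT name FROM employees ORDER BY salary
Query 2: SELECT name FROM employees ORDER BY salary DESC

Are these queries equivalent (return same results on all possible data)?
No, not equivalent

Query 1 returns: [('Dave',), ('Niaj',), ('Mallory',), ('Bob',), ('Carol',), ('Peggy',), ('Ivan',), ('Oscar',)]
Query 2 returns: [('Oscar',), ('Ivan',), ('Peggy',), ('Carol',), ('Bob',), ('Mallory',), ('Niaj',), ('Dave',)]

Reason: ASC vs DESC gives opposite ordering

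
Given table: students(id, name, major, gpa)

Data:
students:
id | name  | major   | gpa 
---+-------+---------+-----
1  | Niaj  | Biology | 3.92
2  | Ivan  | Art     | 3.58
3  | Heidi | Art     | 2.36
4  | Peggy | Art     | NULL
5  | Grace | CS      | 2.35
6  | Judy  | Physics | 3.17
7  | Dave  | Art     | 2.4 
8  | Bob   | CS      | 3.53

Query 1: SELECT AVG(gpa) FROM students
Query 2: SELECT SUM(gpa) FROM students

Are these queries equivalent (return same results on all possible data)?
No, not equivalent

Query 1 returns: [(3.044285714285714,)]
Query 2 returns: [(21.31,)]

Reason: AVG vs SUM give different aggregate values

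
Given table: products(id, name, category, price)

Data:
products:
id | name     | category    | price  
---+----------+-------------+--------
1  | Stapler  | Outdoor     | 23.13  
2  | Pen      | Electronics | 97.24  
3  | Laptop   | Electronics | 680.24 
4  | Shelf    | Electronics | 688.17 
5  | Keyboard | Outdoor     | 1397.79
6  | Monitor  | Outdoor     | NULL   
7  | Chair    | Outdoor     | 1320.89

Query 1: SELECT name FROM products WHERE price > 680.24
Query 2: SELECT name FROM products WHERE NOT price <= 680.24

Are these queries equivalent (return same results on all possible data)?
Yes, equivalent

Both queries return: [('Chair',), ('Keyboard',), ('Shelf',)]

Reason: Both filter price > 680.24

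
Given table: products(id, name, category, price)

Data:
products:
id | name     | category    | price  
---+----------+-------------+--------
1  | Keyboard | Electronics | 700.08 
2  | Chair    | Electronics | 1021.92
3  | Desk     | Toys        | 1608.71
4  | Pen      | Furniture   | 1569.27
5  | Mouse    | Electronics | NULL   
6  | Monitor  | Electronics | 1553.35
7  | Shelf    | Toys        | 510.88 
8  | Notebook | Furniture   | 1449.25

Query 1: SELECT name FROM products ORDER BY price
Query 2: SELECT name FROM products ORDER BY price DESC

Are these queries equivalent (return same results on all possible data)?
No, not equivalent

Query 1 returns: [('Mouse',), ('Shelf',), ('Keyboard',), ('Chair',), ('Notebook',), ('Monitor',), ('Pen',), ('Desk',)]
Query 2 returns: [('Desk',), ('Pen',), ('Monitor',), ('Notebook',), ('Chair',), ('Keyboard',), ('Shelf',), ('Mouse',)]

Reason: ASC vs DESC gives opposite ordering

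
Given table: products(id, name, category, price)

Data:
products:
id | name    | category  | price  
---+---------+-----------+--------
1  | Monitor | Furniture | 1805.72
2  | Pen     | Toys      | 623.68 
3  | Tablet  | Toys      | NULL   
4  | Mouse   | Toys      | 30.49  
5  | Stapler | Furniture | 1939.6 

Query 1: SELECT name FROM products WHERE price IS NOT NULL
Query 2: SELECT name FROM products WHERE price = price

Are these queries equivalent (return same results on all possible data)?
Yes, equivalent

Both queries return: [('Monitor',), ('Mouse',), ('Pen',), ('Stapler',)]

Reason: IS NOT NULL vs self-equality (both exclude NULLs)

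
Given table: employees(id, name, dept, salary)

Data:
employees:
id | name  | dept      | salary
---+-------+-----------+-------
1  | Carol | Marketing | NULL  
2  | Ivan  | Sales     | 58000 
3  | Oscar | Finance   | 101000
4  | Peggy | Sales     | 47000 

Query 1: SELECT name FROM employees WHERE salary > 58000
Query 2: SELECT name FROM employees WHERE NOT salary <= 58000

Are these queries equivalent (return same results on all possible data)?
Yes, equivalent

Both queries return: [('Oscar',)]

Reason: Both filter salary > 58000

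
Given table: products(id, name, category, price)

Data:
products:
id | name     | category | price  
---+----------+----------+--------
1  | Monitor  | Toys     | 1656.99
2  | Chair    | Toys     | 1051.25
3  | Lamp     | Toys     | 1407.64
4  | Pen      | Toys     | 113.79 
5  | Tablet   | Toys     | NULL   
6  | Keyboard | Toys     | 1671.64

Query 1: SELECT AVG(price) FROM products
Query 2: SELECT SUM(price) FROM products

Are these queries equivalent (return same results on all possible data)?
No, not equivalent

Query 1 returns: [(1180.2620000000002,)]
Query 2 returns: [(5901.31,)]

Reason: AVG vs SUM give different aggregate values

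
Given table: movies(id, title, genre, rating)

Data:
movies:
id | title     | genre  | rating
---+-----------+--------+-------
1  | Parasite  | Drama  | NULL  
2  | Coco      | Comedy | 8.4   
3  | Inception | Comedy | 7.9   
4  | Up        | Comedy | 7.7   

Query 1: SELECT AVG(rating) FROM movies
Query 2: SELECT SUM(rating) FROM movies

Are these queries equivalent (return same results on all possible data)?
No, not equivalent

Query 1 returns: [(8.0,)]
Query 2 returns: [(24.0,)]

Reason: AVG vs SUM give different aggregate values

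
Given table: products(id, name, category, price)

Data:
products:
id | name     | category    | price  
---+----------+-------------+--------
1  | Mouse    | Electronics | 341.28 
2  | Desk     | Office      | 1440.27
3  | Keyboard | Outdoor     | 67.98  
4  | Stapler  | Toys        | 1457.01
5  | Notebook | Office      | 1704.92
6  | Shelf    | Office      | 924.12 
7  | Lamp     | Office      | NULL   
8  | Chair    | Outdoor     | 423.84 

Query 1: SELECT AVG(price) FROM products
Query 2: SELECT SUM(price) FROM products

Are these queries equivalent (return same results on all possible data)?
No, not equivalent

Query 1 returns: [(908.4885714285714,)]
Query 2 returns: [(6359.42,)]

Reason: AVG vs SUM give different aggregate values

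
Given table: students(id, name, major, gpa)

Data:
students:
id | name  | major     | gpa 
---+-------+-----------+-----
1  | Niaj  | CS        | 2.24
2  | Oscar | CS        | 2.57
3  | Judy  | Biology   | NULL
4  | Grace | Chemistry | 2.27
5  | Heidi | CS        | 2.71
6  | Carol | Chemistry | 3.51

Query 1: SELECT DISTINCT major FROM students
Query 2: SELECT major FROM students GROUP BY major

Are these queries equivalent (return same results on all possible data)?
Yes, equivalent

Both queries return: [('Biology',), ('CS',), ('Chemistry',)]

Reason: Both get unique majors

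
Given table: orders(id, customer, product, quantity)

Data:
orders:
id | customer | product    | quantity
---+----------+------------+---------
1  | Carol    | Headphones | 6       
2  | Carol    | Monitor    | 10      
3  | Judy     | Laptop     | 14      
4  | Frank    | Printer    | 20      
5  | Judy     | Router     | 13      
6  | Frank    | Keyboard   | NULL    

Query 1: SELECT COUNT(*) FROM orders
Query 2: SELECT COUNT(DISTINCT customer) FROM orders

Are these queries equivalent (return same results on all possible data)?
No, not equivalent

Query 1 returns: [(6,)]
Query 2 returns: [(3,)]

Reason: COUNT(*) counts rows, COUNT(DISTINCT customer) counts unique customers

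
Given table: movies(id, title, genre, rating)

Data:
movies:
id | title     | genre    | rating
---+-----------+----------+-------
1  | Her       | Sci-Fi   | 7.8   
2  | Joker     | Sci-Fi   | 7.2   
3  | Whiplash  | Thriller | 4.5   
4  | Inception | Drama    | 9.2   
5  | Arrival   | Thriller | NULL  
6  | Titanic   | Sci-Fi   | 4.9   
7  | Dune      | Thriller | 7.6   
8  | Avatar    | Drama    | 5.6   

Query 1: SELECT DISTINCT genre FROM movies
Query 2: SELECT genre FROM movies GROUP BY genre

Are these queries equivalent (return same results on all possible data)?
Yes, equivalent

Both queries return: [('Drama',), ('Sci-Fi',), ('Thriller',)]

Reason: Both get unique genres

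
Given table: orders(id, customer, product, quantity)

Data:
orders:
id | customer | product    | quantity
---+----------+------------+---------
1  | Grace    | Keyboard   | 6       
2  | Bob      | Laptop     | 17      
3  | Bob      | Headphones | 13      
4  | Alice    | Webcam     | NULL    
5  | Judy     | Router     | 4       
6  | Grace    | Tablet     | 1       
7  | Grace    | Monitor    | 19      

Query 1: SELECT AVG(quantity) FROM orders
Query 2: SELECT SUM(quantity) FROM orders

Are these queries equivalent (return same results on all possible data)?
No, not equivalent

Query 1 returns: [(10.0,)]
Query 2 returns: [(60,)]

Reason: AVG vs SUM give different aggregate values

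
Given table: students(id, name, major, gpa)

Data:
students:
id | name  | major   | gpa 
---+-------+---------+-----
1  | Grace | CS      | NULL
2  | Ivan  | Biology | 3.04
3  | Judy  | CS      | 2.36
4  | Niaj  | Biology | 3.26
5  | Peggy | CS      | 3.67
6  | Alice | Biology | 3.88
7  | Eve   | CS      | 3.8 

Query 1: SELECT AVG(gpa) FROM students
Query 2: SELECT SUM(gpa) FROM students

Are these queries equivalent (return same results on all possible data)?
No, not equivalent

Query 1 returns: [(3.3349999999999995,)]
Query 2 returns: [(20.009999999999998,)]

Reason: AVG vs SUM give different aggregate values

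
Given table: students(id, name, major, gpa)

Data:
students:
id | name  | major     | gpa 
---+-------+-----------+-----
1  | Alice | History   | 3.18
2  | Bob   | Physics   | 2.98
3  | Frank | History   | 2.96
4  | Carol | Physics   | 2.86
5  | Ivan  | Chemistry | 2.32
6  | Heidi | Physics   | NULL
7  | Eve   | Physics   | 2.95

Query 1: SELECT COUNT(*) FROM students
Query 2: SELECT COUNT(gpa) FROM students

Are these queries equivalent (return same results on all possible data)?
No, not equivalent

Query 1 returns: [(7,)]
Query 2 returns: [(6,)]

Reason: COUNT(*) includes NULLs, COUNT(column) excludes them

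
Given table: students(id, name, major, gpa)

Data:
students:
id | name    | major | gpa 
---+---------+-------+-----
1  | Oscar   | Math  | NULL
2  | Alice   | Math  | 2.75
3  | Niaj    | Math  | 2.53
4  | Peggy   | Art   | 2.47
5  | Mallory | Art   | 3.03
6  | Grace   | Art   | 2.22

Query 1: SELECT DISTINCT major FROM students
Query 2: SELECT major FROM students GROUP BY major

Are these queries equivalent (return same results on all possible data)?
Yes, equivalent

Both queries return: [('Art',), ('Math',)]

Reason: Both get unique majors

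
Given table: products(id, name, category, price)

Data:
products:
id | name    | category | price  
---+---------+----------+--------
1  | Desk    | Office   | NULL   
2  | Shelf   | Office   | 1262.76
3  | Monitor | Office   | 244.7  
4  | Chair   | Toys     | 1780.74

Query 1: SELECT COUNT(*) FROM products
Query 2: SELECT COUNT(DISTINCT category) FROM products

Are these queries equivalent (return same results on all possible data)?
No, not equivalent

Query 1 returns: [(4,)]
Query 2 returns: [(2,)]

Reason: COUNT(*) counts rows, COUNT(DISTINCT category) counts unique categorys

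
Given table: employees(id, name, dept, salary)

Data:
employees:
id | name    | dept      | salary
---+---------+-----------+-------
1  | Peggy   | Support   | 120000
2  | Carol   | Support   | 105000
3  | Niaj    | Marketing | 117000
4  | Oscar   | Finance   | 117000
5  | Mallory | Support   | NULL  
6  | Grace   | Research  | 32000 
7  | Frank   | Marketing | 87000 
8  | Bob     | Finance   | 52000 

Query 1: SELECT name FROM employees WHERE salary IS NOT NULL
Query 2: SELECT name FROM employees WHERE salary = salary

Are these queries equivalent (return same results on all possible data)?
Yes, equivalent

Both queries return: [('Bob',), ('Carol',), ('Frank',), ('Grace',), ('Niaj',), ('Oscar',), ('Peggy',)]

Reason: IS NOT NULL vs self-equality (both exclude NULLs)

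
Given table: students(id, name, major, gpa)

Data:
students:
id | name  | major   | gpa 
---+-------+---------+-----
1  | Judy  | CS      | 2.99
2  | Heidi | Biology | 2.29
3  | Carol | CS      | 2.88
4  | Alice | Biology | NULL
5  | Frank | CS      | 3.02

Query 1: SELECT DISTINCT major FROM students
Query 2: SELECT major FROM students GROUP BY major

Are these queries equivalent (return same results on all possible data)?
Yes, equivalent

Both queries return: [('Biology',), ('CS',)]

Reason: Both get unique majors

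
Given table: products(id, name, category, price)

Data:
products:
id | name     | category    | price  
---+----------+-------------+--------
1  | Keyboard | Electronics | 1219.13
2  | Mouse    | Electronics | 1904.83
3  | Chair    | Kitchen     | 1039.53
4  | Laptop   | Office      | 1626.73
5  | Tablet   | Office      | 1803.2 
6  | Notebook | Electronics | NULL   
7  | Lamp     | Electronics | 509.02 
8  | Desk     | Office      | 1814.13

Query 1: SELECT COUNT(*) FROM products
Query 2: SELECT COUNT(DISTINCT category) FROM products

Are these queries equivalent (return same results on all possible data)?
No, not equivalent

Query 1 returns: [(8,)]
Query 2 returns: [(3,)]

Reason: COUNT(*) counts rows, COUNT(DISTINCT category) counts unique categorys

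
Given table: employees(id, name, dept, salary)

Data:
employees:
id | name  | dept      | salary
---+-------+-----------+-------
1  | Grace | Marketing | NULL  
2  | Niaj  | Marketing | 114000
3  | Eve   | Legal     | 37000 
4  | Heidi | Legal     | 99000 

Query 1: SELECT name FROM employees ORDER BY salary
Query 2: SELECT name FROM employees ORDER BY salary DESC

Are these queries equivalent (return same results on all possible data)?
No, not equivalent

Query 1 returns: [('Grace',), ('Eve',), ('Heidi',), ('Niaj',)]
Query 2 returns: [('Niaj',), ('Heidi',), ('Eve',), ('Grace',)]

Reason: ASC vs DESC gives opposite ordering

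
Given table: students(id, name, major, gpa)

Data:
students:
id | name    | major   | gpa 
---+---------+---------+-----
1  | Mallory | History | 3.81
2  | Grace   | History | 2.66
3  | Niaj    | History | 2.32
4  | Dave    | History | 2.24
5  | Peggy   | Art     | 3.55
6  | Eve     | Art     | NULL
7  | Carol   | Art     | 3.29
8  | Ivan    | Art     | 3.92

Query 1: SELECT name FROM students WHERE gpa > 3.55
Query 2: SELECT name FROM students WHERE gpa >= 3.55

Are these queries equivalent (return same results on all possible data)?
No, not equivalent

Query 1 returns: [('Mallory',), ('Ivan',)]
Query 2 returns: [('Mallory',), ('Peggy',), ('Ivan',)]

Reason: > vs >= gives different results when gpa = 3.55 exists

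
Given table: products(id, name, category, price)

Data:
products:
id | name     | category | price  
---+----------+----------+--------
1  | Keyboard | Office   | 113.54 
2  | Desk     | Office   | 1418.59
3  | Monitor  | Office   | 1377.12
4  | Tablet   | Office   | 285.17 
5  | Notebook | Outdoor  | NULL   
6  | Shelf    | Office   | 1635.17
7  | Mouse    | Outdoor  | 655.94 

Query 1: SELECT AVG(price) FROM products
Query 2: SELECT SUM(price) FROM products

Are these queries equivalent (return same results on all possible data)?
No, not equivalent

Query 1 returns: [(914.255,)]
Query 2 returns: [(5485.53,)]

Reason: AVG vs SUM give different aggregate values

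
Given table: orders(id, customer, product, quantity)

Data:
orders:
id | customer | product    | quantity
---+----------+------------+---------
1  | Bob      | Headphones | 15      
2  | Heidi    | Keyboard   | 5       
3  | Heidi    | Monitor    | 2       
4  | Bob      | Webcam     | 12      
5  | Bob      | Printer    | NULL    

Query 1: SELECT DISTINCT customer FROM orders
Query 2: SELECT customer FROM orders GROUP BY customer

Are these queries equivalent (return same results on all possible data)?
Yes, equivalent

Both queries return: [('Bob',), ('Heidi',)]

Reason: Both get unique customers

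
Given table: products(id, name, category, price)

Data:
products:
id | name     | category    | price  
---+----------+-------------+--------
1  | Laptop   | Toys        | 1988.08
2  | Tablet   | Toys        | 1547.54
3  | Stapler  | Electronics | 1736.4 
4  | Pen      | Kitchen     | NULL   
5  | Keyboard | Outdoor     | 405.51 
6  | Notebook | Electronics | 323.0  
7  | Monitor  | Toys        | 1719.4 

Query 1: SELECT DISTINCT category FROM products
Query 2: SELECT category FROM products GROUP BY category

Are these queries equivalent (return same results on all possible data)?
Yes, equivalent

Both queries return: [('Electronics',), ('Kitchen',), ('Outdoor',), ('Toys',)]

Reason: Both get unique categorys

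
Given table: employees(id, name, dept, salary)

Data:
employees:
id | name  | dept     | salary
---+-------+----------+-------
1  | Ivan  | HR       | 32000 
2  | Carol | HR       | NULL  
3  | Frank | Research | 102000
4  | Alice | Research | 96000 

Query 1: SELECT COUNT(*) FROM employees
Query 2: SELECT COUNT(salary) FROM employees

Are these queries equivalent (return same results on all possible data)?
No, not equivalent

Query 1 returns: [(4,)]
Query 2 returns: [(3,)]

Reason: COUNT(*) includes NULLs, COUNT(column) excludes them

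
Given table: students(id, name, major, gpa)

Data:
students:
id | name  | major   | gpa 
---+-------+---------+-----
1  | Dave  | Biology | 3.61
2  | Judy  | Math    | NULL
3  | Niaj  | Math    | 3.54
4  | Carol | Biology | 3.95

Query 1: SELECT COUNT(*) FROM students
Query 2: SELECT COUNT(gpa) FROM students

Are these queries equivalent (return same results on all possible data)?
No, not equivalent

Query 1 returns: [(4,)]
Query 2 returns: [(3,)]

Reason: COUNT(*) includes NULLs, COUNT(column) excludes them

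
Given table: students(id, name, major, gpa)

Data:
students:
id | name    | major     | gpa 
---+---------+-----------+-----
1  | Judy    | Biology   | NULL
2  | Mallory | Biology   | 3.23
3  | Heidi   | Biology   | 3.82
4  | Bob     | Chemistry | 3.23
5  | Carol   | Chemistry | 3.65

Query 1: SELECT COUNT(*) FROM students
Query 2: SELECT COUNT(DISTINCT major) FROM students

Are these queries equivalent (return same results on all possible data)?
No, not equivalent

Query 1 returns: [(5,)]
Query 2 returns: [(2,)]

Reason: COUNT(*) counts rows, COUNT(DISTINCT major) counts unique majors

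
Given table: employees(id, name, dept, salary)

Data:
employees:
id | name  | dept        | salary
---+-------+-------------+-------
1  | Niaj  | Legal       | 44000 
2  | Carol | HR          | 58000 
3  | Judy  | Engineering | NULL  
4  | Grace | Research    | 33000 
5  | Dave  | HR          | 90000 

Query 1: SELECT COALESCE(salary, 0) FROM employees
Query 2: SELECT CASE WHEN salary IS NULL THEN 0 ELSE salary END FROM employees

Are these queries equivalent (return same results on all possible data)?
Yes, equivalent

Both queries return: [(0,), (33000,), (44000,), (58000,), (90000,)]

Reason: COALESCE vs CASE for NULL handling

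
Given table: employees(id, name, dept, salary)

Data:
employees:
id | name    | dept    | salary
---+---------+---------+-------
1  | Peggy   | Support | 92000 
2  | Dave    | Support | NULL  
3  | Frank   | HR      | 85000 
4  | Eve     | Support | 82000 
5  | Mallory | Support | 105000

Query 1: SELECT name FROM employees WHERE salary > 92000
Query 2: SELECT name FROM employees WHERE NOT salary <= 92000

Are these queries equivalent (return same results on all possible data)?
Yes, equivalent

Both queries return: [('Mallory',)]

Reason: Both filter salary > 92000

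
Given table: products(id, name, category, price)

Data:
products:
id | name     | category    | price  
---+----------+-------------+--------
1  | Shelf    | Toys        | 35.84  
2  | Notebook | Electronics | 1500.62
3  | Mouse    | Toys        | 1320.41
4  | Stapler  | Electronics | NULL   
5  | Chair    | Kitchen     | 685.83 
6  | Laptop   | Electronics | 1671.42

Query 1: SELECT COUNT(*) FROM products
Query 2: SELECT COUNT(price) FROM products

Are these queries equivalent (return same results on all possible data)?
No, not equivalent

Query 1 returns: [(6,)]
Query 2 returns: [(5,)]

Reason: COUNT(*) includes NULLs, COUNT(column) excludes them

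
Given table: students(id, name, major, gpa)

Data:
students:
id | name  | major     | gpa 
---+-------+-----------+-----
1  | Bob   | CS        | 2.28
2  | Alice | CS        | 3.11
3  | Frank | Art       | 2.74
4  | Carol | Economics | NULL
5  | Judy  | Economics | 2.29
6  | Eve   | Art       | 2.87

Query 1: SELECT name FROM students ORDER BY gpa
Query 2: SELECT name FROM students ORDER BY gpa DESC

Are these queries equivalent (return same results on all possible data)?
No, not equivalent

Query 1 returns: [('Carol',), ('Bob',), ('Judy',), ('Frank',), ('Eve',), ('Alice',)]
Query 2 returns: [('Alice',), ('Eve',), ('Frank',), ('Judy',), ('Bob',), ('Carol',)]

Reason: ASC vs DESC gives opposite ordering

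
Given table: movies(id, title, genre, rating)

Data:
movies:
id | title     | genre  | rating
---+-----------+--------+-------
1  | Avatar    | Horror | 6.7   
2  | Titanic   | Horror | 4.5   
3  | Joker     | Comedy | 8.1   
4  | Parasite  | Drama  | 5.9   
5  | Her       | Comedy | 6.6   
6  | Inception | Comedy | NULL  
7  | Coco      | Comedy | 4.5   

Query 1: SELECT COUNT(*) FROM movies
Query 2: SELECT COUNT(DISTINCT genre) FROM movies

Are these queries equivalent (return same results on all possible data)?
No, not equivalent

Query 1 returns: [(7,)]
Query 2 returns: [(3,)]

Reason: COUNT(*) counts rows, COUNT(DISTINCT genre) counts unique genres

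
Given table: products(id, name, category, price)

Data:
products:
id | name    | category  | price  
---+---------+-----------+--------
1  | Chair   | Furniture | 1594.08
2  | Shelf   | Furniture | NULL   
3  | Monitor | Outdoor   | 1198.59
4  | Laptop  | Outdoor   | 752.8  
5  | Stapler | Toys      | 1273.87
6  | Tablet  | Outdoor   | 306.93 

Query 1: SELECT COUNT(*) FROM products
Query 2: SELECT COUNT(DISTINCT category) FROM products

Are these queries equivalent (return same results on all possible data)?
No, not equivalent

Query 1 returns: [(6,)]
Query 2 returns: [(3,)]

Reason: COUNT(*) counts rows, COUNT(DISTINCT category) counts unique categorys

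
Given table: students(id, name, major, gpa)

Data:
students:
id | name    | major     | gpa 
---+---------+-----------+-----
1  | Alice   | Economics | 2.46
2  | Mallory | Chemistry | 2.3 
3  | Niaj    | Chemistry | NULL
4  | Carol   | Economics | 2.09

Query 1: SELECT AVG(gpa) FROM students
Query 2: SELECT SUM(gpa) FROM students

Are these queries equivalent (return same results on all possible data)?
No, not equivalent

Query 1 returns: [(2.283333333333333,)]
Query 2 returns: [(6.85,)]

Reason: AVG vs SUM give different aggregate values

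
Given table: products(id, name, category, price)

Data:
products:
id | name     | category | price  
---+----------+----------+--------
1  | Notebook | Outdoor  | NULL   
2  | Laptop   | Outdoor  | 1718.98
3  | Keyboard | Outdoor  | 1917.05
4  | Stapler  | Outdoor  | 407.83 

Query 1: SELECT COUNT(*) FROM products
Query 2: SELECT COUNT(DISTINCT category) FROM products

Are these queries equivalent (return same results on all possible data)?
No, not equivalent

Query 1 returns: [(4,)]
Query 2 returns: [(1,)]

Reason: COUNT(*) counts rows, COUNT(DISTINCT category) counts unique categorys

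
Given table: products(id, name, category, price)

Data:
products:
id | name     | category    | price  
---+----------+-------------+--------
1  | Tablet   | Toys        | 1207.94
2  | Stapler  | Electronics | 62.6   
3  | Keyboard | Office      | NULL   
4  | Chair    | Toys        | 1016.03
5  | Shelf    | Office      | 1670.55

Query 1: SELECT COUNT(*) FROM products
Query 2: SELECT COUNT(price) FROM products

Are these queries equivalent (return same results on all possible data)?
No, not equivalent

Query 1 returns: [(5,)]
Query 2 returns: [(4,)]

Reason: COUNT(*) includes NULLs, COUNT(column) excludes them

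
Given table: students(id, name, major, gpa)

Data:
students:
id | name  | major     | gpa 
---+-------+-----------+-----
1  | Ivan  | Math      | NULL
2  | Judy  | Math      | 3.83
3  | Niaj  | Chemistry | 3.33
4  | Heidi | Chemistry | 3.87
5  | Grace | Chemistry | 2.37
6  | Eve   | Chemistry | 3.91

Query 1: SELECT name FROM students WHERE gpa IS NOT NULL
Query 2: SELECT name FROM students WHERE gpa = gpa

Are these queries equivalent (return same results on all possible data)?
Yes, equivalent

Both queries return: [('Eve',), ('Grace',), ('Heidi',), ('Judy',), ('Niaj',)]

Reason: IS NOT NULL vs self-equality (both exclude NULLs)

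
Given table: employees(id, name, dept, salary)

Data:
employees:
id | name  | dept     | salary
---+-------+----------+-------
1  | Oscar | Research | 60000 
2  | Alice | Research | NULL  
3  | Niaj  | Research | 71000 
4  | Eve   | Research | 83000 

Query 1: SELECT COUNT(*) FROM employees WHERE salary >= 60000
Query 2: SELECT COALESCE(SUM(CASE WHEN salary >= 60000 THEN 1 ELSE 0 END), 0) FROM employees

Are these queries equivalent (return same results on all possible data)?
Yes, equivalent

Both queries return: [(3,)]

Reason: COUNT with WHERE vs conditional SUM (COALESCE handles empty-table NULL)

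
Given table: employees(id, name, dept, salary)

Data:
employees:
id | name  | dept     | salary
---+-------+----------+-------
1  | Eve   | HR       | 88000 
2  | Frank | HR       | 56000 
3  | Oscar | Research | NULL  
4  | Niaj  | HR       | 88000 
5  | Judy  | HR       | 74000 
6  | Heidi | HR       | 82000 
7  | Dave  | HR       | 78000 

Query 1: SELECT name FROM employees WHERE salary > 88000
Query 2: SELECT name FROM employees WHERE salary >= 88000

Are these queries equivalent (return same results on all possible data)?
No, not equivalent

Query 1 returns: []
Query 2 returns: [('Eve',), ('Niaj',)]

Reason: > vs >= gives different results when salary = 88000 exists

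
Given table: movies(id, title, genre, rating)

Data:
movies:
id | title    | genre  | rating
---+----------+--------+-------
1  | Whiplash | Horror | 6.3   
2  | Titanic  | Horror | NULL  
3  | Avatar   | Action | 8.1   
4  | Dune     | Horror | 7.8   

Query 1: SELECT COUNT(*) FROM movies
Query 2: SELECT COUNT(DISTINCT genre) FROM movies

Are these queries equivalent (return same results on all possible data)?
No, not equivalent

Query 1 returns: [(4,)]
Query 2 returns: [(2,)]

Reason: COUNT(*) counts rows, COUNT(DISTINCT genre) counts unique genres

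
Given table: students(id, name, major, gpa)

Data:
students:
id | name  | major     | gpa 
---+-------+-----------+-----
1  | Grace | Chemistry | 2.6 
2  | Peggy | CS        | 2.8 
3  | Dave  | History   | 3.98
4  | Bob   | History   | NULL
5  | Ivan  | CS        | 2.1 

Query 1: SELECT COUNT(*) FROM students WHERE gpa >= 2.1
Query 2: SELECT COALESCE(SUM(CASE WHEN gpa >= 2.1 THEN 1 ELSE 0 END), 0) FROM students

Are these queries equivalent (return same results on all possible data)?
Yes, equivalent

Both queries return: [(4,)]

Reason: COUNT with WHERE vs conditional SUM (COALESCE handles empty-table NULL)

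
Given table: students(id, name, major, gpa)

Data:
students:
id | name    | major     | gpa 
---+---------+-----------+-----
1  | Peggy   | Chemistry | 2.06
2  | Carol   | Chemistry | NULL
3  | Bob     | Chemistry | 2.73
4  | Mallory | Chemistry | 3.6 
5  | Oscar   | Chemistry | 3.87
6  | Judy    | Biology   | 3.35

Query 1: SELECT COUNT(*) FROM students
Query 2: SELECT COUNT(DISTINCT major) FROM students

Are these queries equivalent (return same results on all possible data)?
No, not equivalent

Query 1 returns: [(6,)]
Query 2 returns: [(2,)]

Reason: COUNT(*) counts rows, COUNT(DISTINCT major) counts unique majors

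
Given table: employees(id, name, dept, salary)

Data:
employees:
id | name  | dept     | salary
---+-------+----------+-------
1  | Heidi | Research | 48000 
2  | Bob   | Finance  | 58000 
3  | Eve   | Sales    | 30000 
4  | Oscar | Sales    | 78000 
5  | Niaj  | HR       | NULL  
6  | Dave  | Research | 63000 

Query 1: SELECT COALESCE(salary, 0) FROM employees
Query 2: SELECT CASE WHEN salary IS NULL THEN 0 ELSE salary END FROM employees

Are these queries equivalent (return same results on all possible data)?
Yes, equivalent

Both queries return: [(0,), (30000,), (48000,), (58000,), (63000,), (78000,)]

Reason: COALESCE vs CASE for NULL handling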